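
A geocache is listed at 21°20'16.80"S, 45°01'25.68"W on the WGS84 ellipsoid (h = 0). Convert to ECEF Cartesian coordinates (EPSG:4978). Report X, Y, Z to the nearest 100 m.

X 4201000 m, Y -4204500 m, Z -2306300 m

WGS84: a = 6378137 m, e² = 0.006694380; N(φ) = a/√(1−e²sin²φ) = 6380965.481 m.
X = (N+h)·cosφ·cosλ = 4200979.069 m; Y = (N+h)·cosφ·sinλ = -4204470.596 m; Z = (N(1−e²)+h)·sinφ = -2306292.733 m.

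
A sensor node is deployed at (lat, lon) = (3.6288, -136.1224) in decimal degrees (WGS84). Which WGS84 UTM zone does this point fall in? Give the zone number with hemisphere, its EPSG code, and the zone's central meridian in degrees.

Zone 8N (EPSG:32608), central meridian -135°

UTM zone = ⌊(λ + 180)/6⌋ + 1; -136.1224° ∈ [-138°, -132°) → zone 8.
Hemisphere: N (φ ≥ 0).
Central meridian λ₀ = 6×8 − 183 = -135°.
EPSG code: 32608.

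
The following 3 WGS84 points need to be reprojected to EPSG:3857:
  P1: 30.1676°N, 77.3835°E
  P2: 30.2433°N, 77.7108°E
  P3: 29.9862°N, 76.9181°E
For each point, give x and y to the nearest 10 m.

P1: x 8614290 m, y 3525110 m; P2: x 8650730 m, y 3534860 m; P3: x 8562480 m, y 3501780 m

Web Mercator: x = R·λ, y = R·ln tan(π/4+φ/2), R = 6378137 m.
P1 (30.1676°, 77.3835°) → (8614291.816, 3525111.504) m.
P2 (30.2433°, 77.7108°) → (8650726.685, 3534862.283) m.
P3 (29.9862°, 76.9181°) → (8562483.725, 3501776.105) m.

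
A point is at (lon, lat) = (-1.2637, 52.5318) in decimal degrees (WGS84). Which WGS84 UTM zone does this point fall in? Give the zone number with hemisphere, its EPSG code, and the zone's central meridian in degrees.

Zone 30N (EPSG:32630), central meridian -3°

UTM zone = ⌊(λ + 180)/6⌋ + 1; -1.2637° ∈ [-6°, 0°) → zone 30.
Hemisphere: N (φ ≥ 0).
Central meridian λ₀ = 6×30 − 183 = -3°.
EPSG code: 32630.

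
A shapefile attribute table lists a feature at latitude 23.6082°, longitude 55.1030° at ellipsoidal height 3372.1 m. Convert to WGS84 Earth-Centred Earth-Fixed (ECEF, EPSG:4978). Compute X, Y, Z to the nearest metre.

WGS84: a = 6378137 m, e² = 0.006694380; N(φ) = a/√(1−e²sin²φ) = 6381563.779 m.
X = (N+h)·cosφ·cosλ = 3347117.581 m; Y = (N+h)·cosφ·sinλ = 4798515.946 m; Z = (N(1−e²)+h)·sinφ = 2539931.483 m.

X 3347118 m, Y 4798516 m, Z 2539931 m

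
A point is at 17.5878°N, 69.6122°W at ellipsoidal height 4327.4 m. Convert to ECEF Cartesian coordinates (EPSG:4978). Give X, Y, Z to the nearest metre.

WGS84: a = 6378137 m, e² = 0.006694380; N(φ) = a/√(1−e²sin²φ) = 6380087.146 m.
X = (N+h)·cosφ·cosλ = 2120186.203 m; Y = (N+h)·cosφ·sinλ = -5704726.598 m; Z = (N(1−e²)+h)·sinφ = 1916253.116 m.

X 2120186 m, Y -5704727 m, Z 1916253 m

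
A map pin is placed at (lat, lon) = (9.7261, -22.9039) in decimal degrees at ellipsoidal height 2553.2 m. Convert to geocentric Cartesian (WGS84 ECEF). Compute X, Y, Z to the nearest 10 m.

X 5793700 m, Y -2447820 m, Z 1070830 m

WGS84: a = 6378137 m, e² = 0.006694380; N(φ) = a/√(1−e²sin²φ) = 6378746.387 m.
X = (N+h)·cosφ·cosλ = 5793701.510 m; Y = (N+h)·cosφ·sinλ = -2447820.082 m; Z = (N(1−e²)+h)·sinφ = 1070832.453 m.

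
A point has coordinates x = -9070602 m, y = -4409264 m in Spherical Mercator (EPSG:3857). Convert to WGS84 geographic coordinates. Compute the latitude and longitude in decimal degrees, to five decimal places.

lat -36.78560°, lon -81.48260°

R = 6378137 m. λ = x/R = -81.48260413°.
φ = 2·arctan(exp(y/R)) − 90° = 2·arctan(0.50092) − 90° = -36.78559872°.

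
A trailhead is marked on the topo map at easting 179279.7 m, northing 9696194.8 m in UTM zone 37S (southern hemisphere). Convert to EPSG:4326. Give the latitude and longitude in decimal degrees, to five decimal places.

lat -2.74510°, lon 36.11570°

Zone 37S: λ₀ = 39°, k₀ = 0.9996, false easting 500000 m, false northing 10000000 m.
Meridian distance M = (N − FN)/k₀ = -303926.8 m.
Inverse transverse Mercator on WGS84 gives φ = -2.74509975°, λ = 36.11570016°.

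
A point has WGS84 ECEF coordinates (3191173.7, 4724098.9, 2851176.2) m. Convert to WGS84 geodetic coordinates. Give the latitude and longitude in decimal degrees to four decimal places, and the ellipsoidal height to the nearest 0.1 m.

λ = atan2(Y, X) = 55.96059988°; p = √(X²+Y²) = 5700938.5 m.
Bowring's method on WGS84 (a = 6378137 m, b = 6356752.314 m) gives φ = 26.72499957°, h = 318.121 m.

lat 26.7250°, lon 55.9606°, h 318.1 m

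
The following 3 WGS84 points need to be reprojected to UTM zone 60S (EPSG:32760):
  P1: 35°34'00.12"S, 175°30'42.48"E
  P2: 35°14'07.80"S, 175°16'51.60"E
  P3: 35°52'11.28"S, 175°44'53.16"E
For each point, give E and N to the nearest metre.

UTM zone 60S: λ₀ = 177°, k₀ = 0.9996.
P1 (-35.5667°, 175.5118°) → (365137.250, 6063090.241) m.
P2 (-35.2355°, 175.2810°) → (343581.240, 6099486.374) m.
P3 (-35.8698°, 175.7481°) → (386981.212, 6029768.929) m.

P1: E 365137 m, N 6063090 m; P2: E 343581 m, N 6099486 m; P3: E 386981 m, N 6029769 m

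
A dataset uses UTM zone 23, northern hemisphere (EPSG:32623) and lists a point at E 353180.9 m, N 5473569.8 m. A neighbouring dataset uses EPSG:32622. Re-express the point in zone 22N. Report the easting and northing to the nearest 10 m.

E 788500 m, N 5479210 m

UTM 23N → geographic: φ = 49.39710000°, λ = -47.02350020°.
UTM 22N (λ₀ = -51°) forward: E = 788496.687 m, N = 5479207.635 m.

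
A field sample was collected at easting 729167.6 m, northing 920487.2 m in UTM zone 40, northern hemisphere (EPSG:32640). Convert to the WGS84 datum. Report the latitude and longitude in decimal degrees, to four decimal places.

lat 8.3219°, lon 59.0808°

Zone 40N: λ₀ = 57°, k₀ = 0.9996, false easting 500000 m.
Meridian distance M = (N − FN)/k₀ = 920855.5 m.
Inverse transverse Mercator on WGS84 gives φ = 8.32190037°, λ = 59.08079998°.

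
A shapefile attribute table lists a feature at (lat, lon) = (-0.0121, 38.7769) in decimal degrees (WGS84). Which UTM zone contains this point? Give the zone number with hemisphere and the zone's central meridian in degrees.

UTM zone = ⌊(λ + 180)/6⌋ + 1; 38.7769° ∈ [36°, 42°) → zone 37.
Hemisphere: S (φ < 0).
Central meridian λ₀ = 6×37 − 183 = 39°.

Zone 37S, central meridian 39°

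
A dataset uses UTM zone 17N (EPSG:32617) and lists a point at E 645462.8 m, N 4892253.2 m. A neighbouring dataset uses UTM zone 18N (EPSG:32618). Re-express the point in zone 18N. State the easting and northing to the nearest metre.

E 165776 m, N 4899147 m

UTM 17N → geographic: φ = 44.16900015°, λ = -79.18050042°.
UTM 18N (λ₀ = -75°) forward: E = 165776.044 m, N = 4899147.150 m.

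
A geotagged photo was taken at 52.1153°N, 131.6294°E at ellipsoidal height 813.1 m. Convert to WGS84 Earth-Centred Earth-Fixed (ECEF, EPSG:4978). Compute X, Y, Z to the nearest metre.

X -2607643 m, Y 2934026 m, Z 5011333 m

WGS84: a = 6378137 m, e² = 0.006694380; N(φ) = a/√(1−e²sin²φ) = 6391477.194 m.
X = (N+h)·cosφ·cosλ = -2607643.478 m; Y = (N+h)·cosφ·sinλ = 2934025.767 m; Z = (N(1−e²)+h)·sinφ = 5011333.382 m.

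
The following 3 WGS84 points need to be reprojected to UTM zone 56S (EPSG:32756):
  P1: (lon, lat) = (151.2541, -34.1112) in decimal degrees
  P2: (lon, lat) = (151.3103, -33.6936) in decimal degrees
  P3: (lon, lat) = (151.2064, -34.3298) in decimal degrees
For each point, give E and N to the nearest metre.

P1: E 338971 m, N 6224138 m; P2: E 343393 m, N 6270535 m; P3: E 334998 m, N 6199819 m

UTM zone 56S: λ₀ = 153°, k₀ = 0.9996.
P1 (-34.1112°, 151.2541°) → (338970.993, 6224138.144) m.
P2 (-33.6936°, 151.3103°) → (343393.054, 6270534.926) m.
P3 (-34.3298°, 151.2064°) → (334997.903, 6199818.696) m.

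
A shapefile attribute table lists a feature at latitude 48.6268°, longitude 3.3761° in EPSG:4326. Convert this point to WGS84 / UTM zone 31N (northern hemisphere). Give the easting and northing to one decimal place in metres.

Zone 31 central meridian λ₀ = 6×31 − 183 = 3°; Δλ = +0.3761°.
Transverse Mercator on WGS84 with k₀ = 0.9996 gives E = 527713.817 m, N = 5386038.516 m.

E 527713.8 m, N 5386038.5 m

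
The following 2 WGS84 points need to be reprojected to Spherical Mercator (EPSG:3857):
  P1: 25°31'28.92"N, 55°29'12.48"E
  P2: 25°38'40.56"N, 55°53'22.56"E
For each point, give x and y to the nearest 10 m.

Web Mercator: x = R·λ, y = R·ln tan(π/4+φ/2), R = 6378137 m.
P1 (25.5247°, 55.4868°) → (6176762.322, 2940331.102) m.
P2 (25.6446°, 55.8896°) → (6221601.813, 2955129.301) m.

P1: x 6176760 m, y 2940330 m; P2: x 6221600 m, y 2955130 m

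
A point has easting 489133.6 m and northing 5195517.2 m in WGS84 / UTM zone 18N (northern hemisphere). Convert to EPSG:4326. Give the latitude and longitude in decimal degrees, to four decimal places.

lat 46.9131°, lon -75.1427°

Zone 18N: λ₀ = -75°, k₀ = 0.9996, false easting 500000 m.
Meridian distance M = (N − FN)/k₀ = 5197596.2 m.
Inverse transverse Mercator on WGS84 gives φ = 46.91310014°, λ = -75.14269965°.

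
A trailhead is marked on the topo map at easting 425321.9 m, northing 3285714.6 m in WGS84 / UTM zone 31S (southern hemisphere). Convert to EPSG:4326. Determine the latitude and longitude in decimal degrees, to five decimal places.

Zone 31S: λ₀ = 3°, k₀ = 0.9996, false easting 500000 m, false northing 10000000 m.
Meridian distance M = (N − FN)/k₀ = -6716972.2 m.
Inverse transverse Mercator on WGS84 gives φ = -60.55759974°, λ = 1.63809928°.

lat -60.55760°, lon 1.63810°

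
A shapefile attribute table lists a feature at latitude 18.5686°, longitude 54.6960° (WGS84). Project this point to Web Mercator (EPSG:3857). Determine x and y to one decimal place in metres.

x 6088730.9 m, y 2104210.8 m

Web Mercator is spherical with R = a = 6378137 m.
x = R·λ = 6378137 × 0.954625288 = 6088730.868 m.
y = R·ln tan(π/4 + φ/2) = 6378137 × 0.329909941 = 2104210.802 m.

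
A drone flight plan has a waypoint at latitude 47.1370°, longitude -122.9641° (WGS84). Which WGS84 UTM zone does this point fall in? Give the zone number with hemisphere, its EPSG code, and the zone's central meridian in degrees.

UTM zone = ⌊(λ + 180)/6⌋ + 1; -122.9641° ∈ [-126°, -120°) → zone 10.
Hemisphere: N (φ ≥ 0).
Central meridian λ₀ = 6×10 − 183 = -123°.
EPSG code: 32610.

Zone 10N (EPSG:32610), central meridian -123°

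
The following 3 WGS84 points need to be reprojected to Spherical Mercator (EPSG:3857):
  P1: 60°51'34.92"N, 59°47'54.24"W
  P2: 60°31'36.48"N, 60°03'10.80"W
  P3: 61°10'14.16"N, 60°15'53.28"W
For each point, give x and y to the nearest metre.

P1: x -6656727 m, y 8593679 m; P2: x -6685069 m, y 8517970 m; P3: x -6708647 m, y 8665101 m

Web Mercator: x = R·λ, y = R·ln tan(π/4+φ/2), R = 6378137 m.
P1 (60.8597°, -59.7984°) → (-6656727.438, 8593679.151) m.
P2 (60.5268°, -60.0530°) → (-6685069.381, 8517969.727) m.
P3 (61.1706°, -60.2648°) → (-6708646.849, 8665101.140) m.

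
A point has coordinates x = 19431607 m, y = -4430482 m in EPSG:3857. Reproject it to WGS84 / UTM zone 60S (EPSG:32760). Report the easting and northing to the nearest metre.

Web Mercator inverse (R = 6378137 m) → φ = -36.93809832°, λ = 174.55709563°.
UTM 60S forward: E = 282445.429 m, N = 5909206.419 m.

E 282445 m, N 5909206 m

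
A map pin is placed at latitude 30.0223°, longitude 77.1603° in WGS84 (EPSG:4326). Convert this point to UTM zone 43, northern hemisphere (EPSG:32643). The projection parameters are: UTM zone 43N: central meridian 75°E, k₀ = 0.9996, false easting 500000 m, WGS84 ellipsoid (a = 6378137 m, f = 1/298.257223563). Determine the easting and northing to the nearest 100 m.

E 708300 m, N 3323200 m

Zone 43 central meridian λ₀ = 6×43 − 183 = 75°; Δλ = +2.1603°.
Transverse Mercator on WGS84 with k₀ = 0.9996 gives E = 708334.165 m, N = 3323222.065 m.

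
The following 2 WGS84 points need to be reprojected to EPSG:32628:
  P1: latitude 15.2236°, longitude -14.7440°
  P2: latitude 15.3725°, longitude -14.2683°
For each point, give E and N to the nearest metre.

UTM zone 28N: λ₀ = -15°, k₀ = 0.9996.
P1 (15.2236°, -14.7440°) → (527493.183, 1683073.517) m.
P2 (15.3725°, -14.2683°) → (578527.231, 1699659.752) m.

P1: E 527493 m, N 1683074 m; P2: E 578527 m, N 1699660 m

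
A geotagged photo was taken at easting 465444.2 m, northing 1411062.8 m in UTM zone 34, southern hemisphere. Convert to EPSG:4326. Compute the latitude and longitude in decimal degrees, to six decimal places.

Zone 34S: λ₀ = 21°, k₀ = 0.9996, false easting 500000 m, false northing 10000000 m.
Meridian distance M = (N − FN)/k₀ = -8592374.1 m.
Inverse transverse Mercator on WGS84 gives φ = -77.37410002°, λ = 19.58369840°.

lat -77.374100°, lon 19.583698°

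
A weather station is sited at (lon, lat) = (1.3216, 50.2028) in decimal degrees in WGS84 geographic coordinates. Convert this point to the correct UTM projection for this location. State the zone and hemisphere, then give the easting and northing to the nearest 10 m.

Longitude 1.3216° lies in the 6° band [0°, 6°), giving zone 31; latitude is north of the equator, so 31N.
Zone 31 central meridian λ₀ = 6×31 − 183 = 3°; Δλ = -1.6784°.
Transverse Mercator on WGS84 with k₀ = 0.9996 gives E = 380223.804 m, N = 5562527.390 m.

Zone 31N: E 380220 m, N 5562530 m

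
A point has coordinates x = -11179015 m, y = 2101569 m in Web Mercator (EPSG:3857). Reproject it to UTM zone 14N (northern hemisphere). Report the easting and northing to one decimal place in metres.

E 349836.7 m, N 2051199.0 m

Web Mercator inverse (R = 6378137 m) → φ = 18.54610220°, λ = -100.42280036°.
UTM 14N forward: E = 349836.670 m, N = 2051198.998 m.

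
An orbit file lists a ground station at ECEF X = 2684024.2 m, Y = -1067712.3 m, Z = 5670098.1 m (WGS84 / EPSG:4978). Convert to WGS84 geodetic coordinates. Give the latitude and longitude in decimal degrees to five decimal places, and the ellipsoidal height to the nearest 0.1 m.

λ = atan2(Y, X) = -21.69280044°; p = √(X²+Y²) = 2888597.5 m.
Bowring's method on WGS84 (a = 6378137 m, b = 6356752.314 m) gives φ = 63.15900010°, h = 2349.081 m.

lat 63.15900°, lon -21.69280°, h 2349.1 m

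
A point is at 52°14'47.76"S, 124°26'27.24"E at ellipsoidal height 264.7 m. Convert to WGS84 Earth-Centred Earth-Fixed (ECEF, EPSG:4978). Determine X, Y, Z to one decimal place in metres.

X -2213282.5 m, Y 3227472.8 m, Z -5019859.2 m

WGS84: a = 6378137 m, e² = 0.006694380; N(φ) = a/√(1−e²sin²φ) = 6391524.887 m.
X = (N+h)·cosφ·cosλ = -2213282.454 m; Y = (N+h)·cosφ·sinλ = 3227472.811 m; Z = (N(1−e²)+h)·sinφ = -5019859.249 m.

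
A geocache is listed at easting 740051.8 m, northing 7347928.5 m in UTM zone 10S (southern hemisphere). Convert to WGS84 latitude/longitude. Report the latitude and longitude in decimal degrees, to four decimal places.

lat -23.9624°, lon -120.6410°

Zone 10S: λ₀ = -123°, k₀ = 0.9996, false easting 500000 m, false northing 10000000 m.
Meridian distance M = (N − FN)/k₀ = -2653132.8 m.
Inverse transverse Mercator on WGS84 gives φ = -23.96240002°, λ = -120.64100047°.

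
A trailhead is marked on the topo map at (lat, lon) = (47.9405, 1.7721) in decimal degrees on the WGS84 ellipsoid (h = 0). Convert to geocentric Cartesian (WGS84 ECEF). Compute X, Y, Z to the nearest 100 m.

WGS84: a = 6378137 m, e² = 0.006694380; N(φ) = a/√(1−e²sin²φ) = 6389937.818 m.
X = (N+h)·cosφ·cosλ = 4278584.727 m; Y = (N+h)·cosφ·sinλ = 132374.473 m; Z = (N(1−e²)+h)·sinφ = 4712446.951 m.

X 4278600 m, Y 132400 m, Z 4712400 m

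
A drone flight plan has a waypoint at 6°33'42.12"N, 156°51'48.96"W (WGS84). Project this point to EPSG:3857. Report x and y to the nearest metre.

Web Mercator is spherical with R = a = 6378137 m.
x = R·λ = 6378137 × -2.737786297 = -17461976.076 m.
y = R·ln tan(π/4 + φ/2) = 6378137 × 0.114774433 = 732047.060 m.

x -17461976 m, y 732047 m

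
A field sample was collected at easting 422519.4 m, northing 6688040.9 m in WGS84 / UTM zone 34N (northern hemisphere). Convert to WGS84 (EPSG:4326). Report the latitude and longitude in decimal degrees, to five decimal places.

lat 60.32150°, lon 19.59720°

Zone 34N: λ₀ = 21°, k₀ = 0.9996, false easting 500000 m.
Meridian distance M = (N − FN)/k₀ = 6690717.2 m.
Inverse transverse Mercator on WGS84 gives φ = 60.32149980°, λ = 19.59719938°.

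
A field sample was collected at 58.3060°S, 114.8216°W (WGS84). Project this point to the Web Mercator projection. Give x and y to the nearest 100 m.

x -12781900 m, y -8031900 m

Web Mercator is spherical with R = a = 6378137 m.
x = R·λ = 6378137 × -2.004014972 = -12781882.044 m.
y = R·ln tan(π/4 + φ/2) = 6378137 × -1.259282321 = -8031875.167 m.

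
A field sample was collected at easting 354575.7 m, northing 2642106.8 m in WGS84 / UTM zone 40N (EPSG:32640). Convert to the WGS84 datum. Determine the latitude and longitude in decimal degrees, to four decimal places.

lat 23.8839°, lon 55.5716°

Zone 40N: λ₀ = 57°, k₀ = 0.9996, false easting 500000 m.
Meridian distance M = (N − FN)/k₀ = 2643164.1 m.
Inverse transverse Mercator on WGS84 gives φ = 23.88389999°, λ = 55.57160035°.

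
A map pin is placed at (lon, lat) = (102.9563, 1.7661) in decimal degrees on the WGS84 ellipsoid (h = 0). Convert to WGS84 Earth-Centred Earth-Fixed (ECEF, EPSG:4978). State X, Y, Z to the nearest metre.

WGS84: a = 6378137 m, e² = 0.006694380; N(φ) = a/√(1−e²sin²φ) = 6378157.278 m.
X = (N+h)·cosφ·cosλ = -1429353.483 m; Y = (N+h)·cosφ·sinλ = 6212825.346 m; Z = (N(1−e²)+h)·sinφ = 195254.926 m.

X -1429353 m, Y 6212825 m, Z 195255 m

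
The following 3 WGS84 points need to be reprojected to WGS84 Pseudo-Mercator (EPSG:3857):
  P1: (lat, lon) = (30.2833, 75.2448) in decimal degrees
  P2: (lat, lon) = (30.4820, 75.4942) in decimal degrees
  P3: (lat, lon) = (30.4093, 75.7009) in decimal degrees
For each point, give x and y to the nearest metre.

P1: x 8376213 m, y 3540018 m; P2: x 8403976 m, y 3565658 m; P3: x 8426986 m, y 3556271 m

Web Mercator: x = R·λ, y = R·ln tan(π/4+φ/2), R = 6378137 m.
P1 (30.2833°, 75.2448°) → (8376212.821, 3540017.643) m.
P2 (30.4820°, 75.4942°) → (8403975.902, 3565658.134) m.
P3 (30.4093°, 75.7009°) → (8426985.641, 3556270.786) m.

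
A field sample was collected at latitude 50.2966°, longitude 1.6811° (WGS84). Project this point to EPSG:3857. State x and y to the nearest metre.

x 187139 m, y 6497801 m

Web Mercator is spherical with R = a = 6378137 m.
x = R·λ = 6378137 × 0.029340730 = 187139.196 m.
y = R·ln tan(π/4 + φ/2) = 6378137 × 1.018761602 = 6497801.068 m.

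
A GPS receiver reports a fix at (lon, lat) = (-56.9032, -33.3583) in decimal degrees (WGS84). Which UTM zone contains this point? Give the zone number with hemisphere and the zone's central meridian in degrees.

Zone 21S, central meridian -57°

UTM zone = ⌊(λ + 180)/6⌋ + 1; -56.9032° ∈ [-60°, -54°) → zone 21.
Hemisphere: S (φ < 0).
Central meridian λ₀ = 6×21 − 183 = -57°.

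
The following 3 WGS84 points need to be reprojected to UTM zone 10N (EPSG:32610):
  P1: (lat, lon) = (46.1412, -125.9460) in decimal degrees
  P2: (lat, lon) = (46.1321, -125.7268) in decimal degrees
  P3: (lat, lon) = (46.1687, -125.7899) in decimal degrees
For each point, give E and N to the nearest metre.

UTM zone 10N: λ₀ = -123°, k₀ = 0.9996.
P1 (46.1412°, -125.9460°) → (272469.235, 5113955.601) m.
P2 (46.1321°, -125.7268°) → (289363.645, 5112339.763) m.
P3 (46.1687°, -125.7899°) → (284632.433, 5116575.493) m.

P1: E 272469 m, N 5113956 m; P2: E 289364 m, N 5112340 m; P3: E 284632 m, N 5116575 m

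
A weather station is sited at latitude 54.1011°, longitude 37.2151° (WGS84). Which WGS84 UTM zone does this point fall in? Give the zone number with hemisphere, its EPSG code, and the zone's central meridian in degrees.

UTM zone = ⌊(λ + 180)/6⌋ + 1; 37.2151° ∈ [36°, 42°) → zone 37.
Hemisphere: N (φ ≥ 0).
Central meridian λ₀ = 6×37 − 183 = 39°.
EPSG code: 32637.

Zone 37N (EPSG:32637), central meridian 39°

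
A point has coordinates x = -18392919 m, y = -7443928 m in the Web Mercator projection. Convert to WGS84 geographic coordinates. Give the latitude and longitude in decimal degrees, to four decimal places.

R = 6378137 m. λ = x/R = -165.22640257°.
φ = 2·arctan(exp(y/R)) − 90° = 2·arctan(0.31127) − 90° = -55.42060178°.

lat -55.4206°, lon -165.2264°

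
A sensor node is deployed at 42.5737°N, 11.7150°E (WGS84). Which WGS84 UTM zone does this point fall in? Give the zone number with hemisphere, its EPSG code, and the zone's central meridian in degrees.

UTM zone = ⌊(λ + 180)/6⌋ + 1; 11.7150° ∈ [6°, 12°) → zone 32.
Hemisphere: N (φ ≥ 0).
Central meridian λ₀ = 6×32 − 183 = 9°.
EPSG code: 32632.

Zone 32N (EPSG:32632), central meridian 9°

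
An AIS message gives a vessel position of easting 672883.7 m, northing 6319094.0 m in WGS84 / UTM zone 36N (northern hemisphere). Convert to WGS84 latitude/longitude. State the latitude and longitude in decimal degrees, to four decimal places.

lat 56.9830°, lon 35.8451°

Zone 36N: λ₀ = 33°, k₀ = 0.9996, false easting 500000 m.
Meridian distance M = (N − FN)/k₀ = 6321622.6 m.
Inverse transverse Mercator on WGS84 gives φ = 56.98300045°, λ = 35.84509943°.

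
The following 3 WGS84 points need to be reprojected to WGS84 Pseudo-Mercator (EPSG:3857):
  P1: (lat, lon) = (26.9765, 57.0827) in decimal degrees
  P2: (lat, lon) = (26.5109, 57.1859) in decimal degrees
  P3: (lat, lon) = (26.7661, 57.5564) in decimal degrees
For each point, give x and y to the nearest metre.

P1: x 6354417 m, y 3120536 m; P2: x 6365905 m, y 3062497 m; P3: x 6407149 m, y 3094279 m

Web Mercator: x = R·λ, y = R·ln tan(π/4+φ/2), R = 6378137 m.
P1 (26.9765°, 57.0827°) → (6354417.097, 3120536.041) m.
P2 (26.5109°, 57.1859°) → (6365905.269, 3062496.937) m.
P3 (26.7661°, 57.5564°) → (6407149.140, 3094279.304) m.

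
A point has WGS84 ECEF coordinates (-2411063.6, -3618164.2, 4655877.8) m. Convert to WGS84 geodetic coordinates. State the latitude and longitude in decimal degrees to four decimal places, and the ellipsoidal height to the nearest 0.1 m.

λ = atan2(Y, X) = -123.67860005°; p = √(X²+Y²) = 4347912.1 m.
Bowring's method on WGS84 (a = 6378137 m, b = 6356752.314 m) gives φ = 47.15080015°, h = 3676.747 m.

lat 47.1508°, lon -123.6786°, h 3676.7 m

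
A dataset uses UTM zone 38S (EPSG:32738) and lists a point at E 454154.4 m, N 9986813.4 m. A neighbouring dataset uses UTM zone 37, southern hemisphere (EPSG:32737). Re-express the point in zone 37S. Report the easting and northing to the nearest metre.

E 1122798 m, N 9986750 m

UTM 38S → geographic: φ = -0.11930020°, λ = 44.58799985°.
UTM 37S (λ₀ = 39°) forward: E = 1122797.924 m, N = 9986750.353 m.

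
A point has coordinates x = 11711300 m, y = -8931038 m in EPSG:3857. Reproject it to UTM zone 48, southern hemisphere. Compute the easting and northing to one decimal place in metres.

E 510599.8 m, N 3092192.6 m

Web Mercator inverse (R = 6378137 m) → φ = -62.30170086°, λ = 105.20439787°.
UTM 48S forward: E = 510599.777 m, N = 3092192.597 m.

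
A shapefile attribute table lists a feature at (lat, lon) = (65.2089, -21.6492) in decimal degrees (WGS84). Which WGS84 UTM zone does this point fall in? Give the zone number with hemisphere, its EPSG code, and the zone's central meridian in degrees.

UTM zone = ⌊(λ + 180)/6⌋ + 1; -21.6492° ∈ [-24°, -18°) → zone 27.
Hemisphere: N (φ ≥ 0).
Central meridian λ₀ = 6×27 − 183 = -21°.
EPSG code: 32627.

Zone 27N (EPSG:32627), central meridian -21°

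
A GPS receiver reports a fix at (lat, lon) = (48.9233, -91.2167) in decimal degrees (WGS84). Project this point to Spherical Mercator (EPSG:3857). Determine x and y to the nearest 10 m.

Web Mercator is spherical with R = a = 6378137 m.
x = R·λ = 6378137 × -1.592031748 = -10154196.596 m.
y = R·ln tan(π/4 + φ/2) = 6378137 × 0.981768974 = 6261857.015 m.

x -10154200 m, y 6261860 m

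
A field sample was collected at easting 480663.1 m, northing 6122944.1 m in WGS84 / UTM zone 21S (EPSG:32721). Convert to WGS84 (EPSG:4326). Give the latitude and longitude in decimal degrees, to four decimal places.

lat -35.0360°, lon -57.2120°

Zone 21S: λ₀ = -57°, k₀ = 0.9996, false easting 500000 m, false northing 10000000 m.
Meridian distance M = (N − FN)/k₀ = -3878607.3 m.
Inverse transverse Mercator on WGS84 gives φ = -35.03600021°, λ = -57.21200012°.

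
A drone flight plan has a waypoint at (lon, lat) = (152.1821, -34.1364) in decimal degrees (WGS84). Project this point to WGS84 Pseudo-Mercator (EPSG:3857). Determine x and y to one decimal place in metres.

x 16940833.9 m, y -4047132.0 m

Web Mercator is spherical with R = a = 6378137 m.
x = R·λ = 6378137 × 2.656078708 = 16940833.880 m.
y = R·ln tan(π/4 + φ/2) = 6378137 × -0.634531988 = -4047131.952 m.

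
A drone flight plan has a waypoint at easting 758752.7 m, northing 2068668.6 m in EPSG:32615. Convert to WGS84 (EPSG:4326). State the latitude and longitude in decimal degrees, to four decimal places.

Zone 15N: λ₀ = -93°, k₀ = 0.9996, false easting 500000 m.
Meridian distance M = (N − FN)/k₀ = 2069496.4 m.
Inverse transverse Mercator on WGS84 gives φ = 18.69329958°, λ = -90.54660045°.

lat 18.6933°, lon -90.5466°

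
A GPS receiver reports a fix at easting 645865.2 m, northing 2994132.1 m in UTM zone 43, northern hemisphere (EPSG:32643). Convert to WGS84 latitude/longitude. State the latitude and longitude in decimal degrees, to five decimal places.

Zone 43N: λ₀ = 75°, k₀ = 0.9996, false easting 500000 m.
Meridian distance M = (N − FN)/k₀ = 2995330.2 m.
Inverse transverse Mercator on WGS84 gives φ = 27.06179971°, λ = 76.47089983°.

lat 27.06180°, lon 76.47090°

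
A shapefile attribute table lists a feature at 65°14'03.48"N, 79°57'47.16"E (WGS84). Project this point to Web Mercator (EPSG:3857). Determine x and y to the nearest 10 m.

Web Mercator is spherical with R = a = 6378137 m.
x = R·λ = 6378137 × 1.395619375 = 8901451.574 m.
y = R·ln tan(π/4 + φ/2) = 6378137 × 1.516173065 = 9670359.526 m.

x 8901450 m, y 9670360 m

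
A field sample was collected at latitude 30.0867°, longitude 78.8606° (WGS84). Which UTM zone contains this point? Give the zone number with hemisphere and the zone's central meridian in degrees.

UTM zone = ⌊(λ + 180)/6⌋ + 1; 78.8606° ∈ [78°, 84°) → zone 44.
Hemisphere: N (φ ≥ 0).
Central meridian λ₀ = 6×44 − 183 = 81°.

Zone 44N, central meridian 81°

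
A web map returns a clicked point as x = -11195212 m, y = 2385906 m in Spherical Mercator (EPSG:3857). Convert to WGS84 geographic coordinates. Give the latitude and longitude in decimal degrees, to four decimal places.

R = 6378137 m. λ = x/R = -100.56830049°.
φ = 2·arctan(exp(y/R)) − 90° = 2·arctan(1.45365) − 90° = 20.94990252°.

lat 20.9499°, lon -100.5683°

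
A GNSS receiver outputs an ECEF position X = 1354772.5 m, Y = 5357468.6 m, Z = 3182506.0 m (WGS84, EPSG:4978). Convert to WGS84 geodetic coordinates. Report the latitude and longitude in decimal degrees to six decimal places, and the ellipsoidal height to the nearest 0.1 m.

lat 30.104400°, lon 75.808800°, h 4216.6 m

λ = atan2(Y, X) = 75.80879966°; p = √(X²+Y²) = 5526108.8 m.
Bowring's method on WGS84 (a = 6378137 m, b = 6356752.314 m) gives φ = 30.10440011°, h = 4216.589 m.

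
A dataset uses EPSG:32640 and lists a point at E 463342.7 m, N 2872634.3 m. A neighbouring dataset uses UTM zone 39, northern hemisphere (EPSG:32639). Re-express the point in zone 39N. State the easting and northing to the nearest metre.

UTM 40N → geographic: φ = 25.97199978°, λ = 56.63379980°.
UTM 39N (λ₀ = 51°) forward: E = 1064515.547 m, N = 2884763.327 m.

E 1064516 m, N 2884763 m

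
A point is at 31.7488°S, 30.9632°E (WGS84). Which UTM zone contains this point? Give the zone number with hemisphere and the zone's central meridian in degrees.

UTM zone = ⌊(λ + 180)/6⌋ + 1; 30.9632° ∈ [30°, 36°) → zone 36.
Hemisphere: S (φ < 0).
Central meridian λ₀ = 6×36 − 183 = 33°.

Zone 36S, central meridian 33°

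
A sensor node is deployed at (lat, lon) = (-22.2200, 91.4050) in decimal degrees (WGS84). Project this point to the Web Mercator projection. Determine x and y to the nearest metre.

x 10175158 m, y -2537959 m

Web Mercator is spherical with R = a = 6378137 m.
x = R·λ = 6378137 × 1.595318203 = 10175158.056 m.
y = R·ln tan(π/4 + φ/2) = 6378137 × -0.397915478 = -2537959.436 m.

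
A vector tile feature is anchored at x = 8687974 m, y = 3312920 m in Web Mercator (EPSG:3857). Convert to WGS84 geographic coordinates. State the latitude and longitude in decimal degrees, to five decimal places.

R = 6378137 m. λ = x/R = 78.04539832°.
φ = 2·arctan(exp(y/R)) − 90° = 2·arctan(1.68105) − 90° = 28.50600079°.

lat 28.50600°, lon 78.04540°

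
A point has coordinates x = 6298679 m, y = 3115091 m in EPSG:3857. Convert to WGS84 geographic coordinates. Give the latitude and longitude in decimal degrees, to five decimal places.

lat 26.93290°, lon 56.58200°

R = 6378137 m. λ = x/R = 56.58199615°.
φ = 2·arctan(exp(y/R)) − 90° = 2·arctan(1.62971) − 90° = 26.93290009°.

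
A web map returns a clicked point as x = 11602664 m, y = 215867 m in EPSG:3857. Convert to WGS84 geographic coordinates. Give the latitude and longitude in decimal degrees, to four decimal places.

R = 6378137 m. λ = x/R = 104.22850408°.
φ = 2·arctan(exp(y/R)) − 90° = 2·arctan(1.03442) − 90° = 1.93879615°.

lat 1.9388°, lon 104.2285°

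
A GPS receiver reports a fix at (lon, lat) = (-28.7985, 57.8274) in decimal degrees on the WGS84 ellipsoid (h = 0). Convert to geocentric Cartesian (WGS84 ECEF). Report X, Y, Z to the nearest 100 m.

WGS84: a = 6378137 m, e² = 0.006694380; N(φ) = a/√(1−e²sin²φ) = 6393488.131 m.
X = (N+h)·cosφ·cosλ = 2983298.042 m; Y = (N+h)·cosφ·sinλ = -1639980.272 m; Z = (N(1−e²)+h)·sinφ = 5375526.271 m.

X 2983300 m, Y -1640000 m, Z 5375500 m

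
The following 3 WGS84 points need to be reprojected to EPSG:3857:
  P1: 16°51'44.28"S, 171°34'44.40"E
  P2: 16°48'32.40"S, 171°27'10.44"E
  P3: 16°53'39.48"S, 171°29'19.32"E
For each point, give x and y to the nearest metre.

P1: x 19100087 m, y -1904802 m; P2: x 19086050 m, y -1898603 m; P3: x 19090035 m, y -1908524 m

Web Mercator: x = R·λ, y = R·ln tan(π/4+φ/2), R = 6378137 m.
P1 (-16.8623°, 171.5790°) → (19100086.911, -1904801.822) m.
P2 (-16.8090°, 171.4529°) → (19086049.523, -1898602.800) m.
P3 (-16.8943°, 171.4887°) → (19090034.761, -1908524.401) m.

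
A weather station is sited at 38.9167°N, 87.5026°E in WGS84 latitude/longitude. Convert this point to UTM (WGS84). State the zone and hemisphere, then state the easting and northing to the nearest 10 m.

Longitude 87.5026° lies in the 6° band [84°, 90°), giving zone 45; latitude is north of the equator, so 45N.
Zone 45 central meridian λ₀ = 6×45 − 183 = 87°; Δλ = +0.5026°.
Transverse Mercator on WGS84 with k₀ = 0.9996 gives E = 543572.118 m, N = 4307652.813 m.

Zone 45N: E 543570 m, N 4307650 m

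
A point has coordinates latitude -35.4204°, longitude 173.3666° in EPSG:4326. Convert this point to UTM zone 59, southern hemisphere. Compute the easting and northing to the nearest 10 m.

Zone 59 central meridian λ₀ = 6×59 − 183 = 171°; Δλ = +2.3666°.
Transverse Mercator on WGS84 with k₀ = 0.9996 gives E = 714866.054 m, N = 6077761.836 m.

E 714870 m, N 6077760 m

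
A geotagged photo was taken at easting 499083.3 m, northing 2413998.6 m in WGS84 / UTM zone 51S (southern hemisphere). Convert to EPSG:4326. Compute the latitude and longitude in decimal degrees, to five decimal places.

lat -68.38690°, lon 122.97770°

Zone 51S: λ₀ = 123°, k₀ = 0.9996, false easting 500000 m, false northing 10000000 m.
Meridian distance M = (N − FN)/k₀ = -7589037.0 m.
Inverse transverse Mercator on WGS84 gives φ = -68.38690012°, λ = 122.97769901°.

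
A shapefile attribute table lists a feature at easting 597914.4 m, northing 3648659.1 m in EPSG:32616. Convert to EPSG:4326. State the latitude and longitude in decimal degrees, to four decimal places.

lat 32.9719°, lon -85.9522°

Zone 16N: λ₀ = -87°, k₀ = 0.9996, false easting 500000 m.
Meridian distance M = (N − FN)/k₀ = 3650119.1 m.
Inverse transverse Mercator on WGS84 gives φ = 32.97190030°, λ = -85.95219966°.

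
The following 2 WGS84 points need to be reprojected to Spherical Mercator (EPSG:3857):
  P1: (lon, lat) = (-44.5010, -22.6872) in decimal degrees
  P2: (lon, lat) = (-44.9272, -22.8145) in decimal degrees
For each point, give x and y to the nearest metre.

Web Mercator: x = R·λ, y = R·ln tan(π/4+φ/2), R = 6378137 m.
P1 (-22.6872°, -44.5010°) → (-4953828.660, -2594234.345) m.
P2 (-22.8145°, -44.9272°) → (-5001273.027, -2609600.912) m.

P1: x -4953829 m, y -2594234 m; P2: x -5001273 m, y -2609601 m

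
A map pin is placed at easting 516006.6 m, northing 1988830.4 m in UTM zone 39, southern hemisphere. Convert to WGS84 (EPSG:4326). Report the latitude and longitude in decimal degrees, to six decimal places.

Zone 39S: λ₀ = 51°, k₀ = 0.9996, false easting 500000 m, false northing 10000000 m.
Meridian distance M = (N − FN)/k₀ = -8014375.4 m.
Inverse transverse Mercator on WGS84 gives φ = -72.19880007°, λ = 51.46910133°.

lat -72.198800°, lon 51.469101°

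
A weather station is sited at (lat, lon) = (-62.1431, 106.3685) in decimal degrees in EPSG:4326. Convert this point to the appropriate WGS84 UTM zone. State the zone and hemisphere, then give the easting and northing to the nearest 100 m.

Zone 48S: E 571300 m, N 3109100 m

Longitude 106.3685° lies in the 6° band [102°, 108°), giving zone 48; latitude is south of the equator, so 48S.
Zone 48 central meridian λ₀ = 6×48 − 183 = 105°; Δλ = +1.3685°.
Transverse Mercator on WGS84 with k₀ = 0.9996 gives E = 571338.079 m, N = 3109124.929 m.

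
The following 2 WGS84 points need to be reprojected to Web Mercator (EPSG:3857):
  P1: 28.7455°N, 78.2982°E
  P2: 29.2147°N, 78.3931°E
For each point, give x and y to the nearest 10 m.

P1: x 8716120 m, y 3343290 m; P2: x 8726680 m, y 3403000 m

Web Mercator: x = R·λ, y = R·ln tan(π/4+φ/2), R = 6378137 m.
P1 (28.7455°, 78.2982°) → (8716115.754, 3343293.593) m.
P2 (29.2147°, 78.3931°) → (8726679.974, 3403001.018) m.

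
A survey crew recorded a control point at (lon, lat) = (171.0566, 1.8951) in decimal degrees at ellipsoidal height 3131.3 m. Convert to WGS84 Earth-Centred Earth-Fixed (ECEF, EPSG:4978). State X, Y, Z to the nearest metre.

WGS84: a = 6378137 m, e² = 0.006694380; N(φ) = a/√(1−e²sin²φ) = 6378160.347 m.
X = (N+h)·cosφ·cosλ = -6300262.585 m; Y = (N+h)·cosφ·sinλ = 991484.678 m; Z = (N(1−e²)+h)·sinφ = 209615.422 m.

X -6300263 m, Y 991485 m, Z 209615 m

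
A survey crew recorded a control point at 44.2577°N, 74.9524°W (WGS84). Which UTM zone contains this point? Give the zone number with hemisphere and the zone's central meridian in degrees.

UTM zone = ⌊(λ + 180)/6⌋ + 1; -74.9524° ∈ [-78°, -72°) → zone 18.
Hemisphere: N (φ ≥ 0).
Central meridian λ₀ = 6×18 − 183 = -75°.

Zone 18N, central meridian -75°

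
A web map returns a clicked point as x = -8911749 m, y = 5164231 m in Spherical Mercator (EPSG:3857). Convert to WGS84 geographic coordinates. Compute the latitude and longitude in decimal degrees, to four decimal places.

lat 42.0217°, lon -80.0556°

R = 6378137 m. λ = x/R = -80.05560335°.
φ = 2·arctan(exp(y/R)) − 90° = 2·arctan(2.24718) − 90° = 42.02170298°.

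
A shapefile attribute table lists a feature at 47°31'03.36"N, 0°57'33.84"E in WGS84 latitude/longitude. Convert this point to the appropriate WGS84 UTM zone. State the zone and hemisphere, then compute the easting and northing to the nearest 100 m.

Zone 31N: E 346400 m, N 5264700 m

Longitude 0.9594° lies in the 6° band [0°, 6°), giving zone 31; latitude is north of the equator, so 31N.
Zone 31 central meridian λ₀ = 6×31 − 183 = 3°; Δλ = -2.0406°.
Transverse Mercator on WGS84 with k₀ = 0.9996 gives E = 346369.595 m, N = 5264703.744 m.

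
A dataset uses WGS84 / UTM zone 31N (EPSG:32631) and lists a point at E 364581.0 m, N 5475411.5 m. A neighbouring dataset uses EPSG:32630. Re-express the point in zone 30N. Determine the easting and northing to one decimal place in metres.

E 799723.5 m, N 5481951.8 m

UTM 31N → geographic: φ = 49.41629970°, λ = 1.13289966°.
UTM 30N (λ₀ = -3°) forward: E = 799723.529 m, N = 5481951.802 m.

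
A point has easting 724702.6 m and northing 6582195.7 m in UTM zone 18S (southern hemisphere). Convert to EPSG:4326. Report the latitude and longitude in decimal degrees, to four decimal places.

Zone 18S: λ₀ = -75°, k₀ = 0.9996, false easting 500000 m, false northing 10000000 m.
Meridian distance M = (N − FN)/k₀ = -3419172.0 m.
Inverse transverse Mercator on WGS84 gives φ = -30.87220006°, λ = -72.64970012°.

lat -30.8722°, lon -72.6497°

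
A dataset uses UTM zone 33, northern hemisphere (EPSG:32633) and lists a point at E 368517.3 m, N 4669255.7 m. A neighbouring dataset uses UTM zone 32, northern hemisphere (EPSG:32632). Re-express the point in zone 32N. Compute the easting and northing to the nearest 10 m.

E 864180 m, N 4677440 m

UTM 33N → geographic: φ = 42.16439969°, λ = 13.40829957°.
UTM 32N (λ₀ = 9°) forward: E = 864179.597 m, N = 4677443.677 m.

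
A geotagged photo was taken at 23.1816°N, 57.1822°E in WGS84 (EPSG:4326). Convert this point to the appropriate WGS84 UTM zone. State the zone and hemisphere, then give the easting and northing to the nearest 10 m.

Zone 40N: E 518650 m, N 2563630 m

Longitude 57.1822° lies in the 6° band [54°, 60°), giving zone 40; latitude is north of the equator, so 40N.
Zone 40 central meridian λ₀ = 6×40 − 183 = 57°; Δλ = +0.1822°.
Transverse Mercator on WGS84 with k₀ = 0.9996 gives E = 518647.084 m, N = 2563634.733 m.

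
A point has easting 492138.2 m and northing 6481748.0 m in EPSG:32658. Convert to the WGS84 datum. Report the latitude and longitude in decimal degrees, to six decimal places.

lat 58.476300°, lon 164.865201°

Zone 58N: λ₀ = 165°, k₀ = 0.9996, false easting 500000 m.
Meridian distance M = (N − FN)/k₀ = 6484341.7 m.
Inverse transverse Mercator on WGS84 gives φ = 58.47630009°, λ = 164.86520067°.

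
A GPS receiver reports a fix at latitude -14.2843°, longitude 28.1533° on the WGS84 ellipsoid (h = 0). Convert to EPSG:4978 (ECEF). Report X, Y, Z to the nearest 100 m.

WGS84: a = 6378137 m, e² = 0.006694380; N(φ) = a/√(1−e²sin²φ) = 6379437.059 m.
X = (N+h)·cosφ·cosλ = 5450779.186 m; Y = (N+h)·cosφ·sinλ = 2916964.576 m; Z = (N(1−e²)+h)·sinφ = -1563483.594 m.

X 5450800 m, Y 2917000 m, Z -1563500 m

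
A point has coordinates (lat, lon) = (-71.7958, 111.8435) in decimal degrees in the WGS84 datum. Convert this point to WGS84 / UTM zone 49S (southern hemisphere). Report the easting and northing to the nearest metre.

E 529411 m, N 2033638 m

Zone 49 central meridian λ₀ = 6×49 − 183 = 111°; Δλ = +0.8435°.
Transverse Mercator on WGS84 with k₀ = 0.9996 gives E = 529410.543 m, N = 2033638.394 m.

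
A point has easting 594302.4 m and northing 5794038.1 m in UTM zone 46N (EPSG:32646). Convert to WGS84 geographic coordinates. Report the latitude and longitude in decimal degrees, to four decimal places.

Zone 46N: λ₀ = 93°, k₀ = 0.9996, false easting 500000 m.
Meridian distance M = (N − FN)/k₀ = 5796356.6 m.
Inverse transverse Mercator on WGS84 gives φ = 52.28859990°, λ = 94.38260059°.

lat 52.2886°, lon 94.3826°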